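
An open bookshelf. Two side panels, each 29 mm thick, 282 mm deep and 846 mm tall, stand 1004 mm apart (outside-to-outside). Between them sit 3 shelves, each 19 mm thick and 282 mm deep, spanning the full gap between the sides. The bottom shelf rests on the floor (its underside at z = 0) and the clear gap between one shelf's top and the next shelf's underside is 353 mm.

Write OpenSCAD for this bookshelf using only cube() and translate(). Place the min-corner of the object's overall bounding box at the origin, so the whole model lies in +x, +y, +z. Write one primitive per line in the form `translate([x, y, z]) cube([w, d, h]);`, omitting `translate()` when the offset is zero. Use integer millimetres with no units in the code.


cube([29, 282, 846]);
translate([975, 0, 0]) cube([29, 282, 846]);
translate([29, 0, 0]) cube([946, 282, 19]);
translate([29, 0, 372]) cube([946, 282, 19]);
translate([29, 0, 744]) cube([946, 282, 19]);


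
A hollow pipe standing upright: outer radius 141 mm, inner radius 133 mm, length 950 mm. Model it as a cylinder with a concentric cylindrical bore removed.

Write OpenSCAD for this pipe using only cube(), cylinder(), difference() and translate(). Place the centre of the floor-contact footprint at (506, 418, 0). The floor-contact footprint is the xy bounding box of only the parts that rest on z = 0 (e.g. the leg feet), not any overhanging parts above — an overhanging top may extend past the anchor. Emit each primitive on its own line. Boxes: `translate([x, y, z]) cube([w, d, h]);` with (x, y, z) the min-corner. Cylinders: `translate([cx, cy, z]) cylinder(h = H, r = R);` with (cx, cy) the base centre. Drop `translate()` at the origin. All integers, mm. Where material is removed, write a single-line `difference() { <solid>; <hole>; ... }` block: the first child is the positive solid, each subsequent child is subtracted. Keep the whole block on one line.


difference() { translate([506, 418, 0]) cylinder(h = 950, r = 141); translate([506, 418, 0]) cylinder(h = 950, r = 133); }


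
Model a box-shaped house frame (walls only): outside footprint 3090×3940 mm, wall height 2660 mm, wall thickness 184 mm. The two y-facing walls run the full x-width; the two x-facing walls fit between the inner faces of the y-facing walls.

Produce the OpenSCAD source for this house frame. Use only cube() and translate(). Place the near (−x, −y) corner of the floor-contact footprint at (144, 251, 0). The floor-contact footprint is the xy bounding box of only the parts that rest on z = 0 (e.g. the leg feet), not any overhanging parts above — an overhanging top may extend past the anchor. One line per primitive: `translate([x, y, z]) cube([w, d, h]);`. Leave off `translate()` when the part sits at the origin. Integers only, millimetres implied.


translate([144, 251, 0]) cube([3090, 184, 2660]);
translate([144, 4007, 0]) cube([3090, 184, 2660]);
translate([144, 435, 0]) cube([184, 3572, 2660]);
translate([3050, 435, 0]) cube([184, 3572, 2660]);


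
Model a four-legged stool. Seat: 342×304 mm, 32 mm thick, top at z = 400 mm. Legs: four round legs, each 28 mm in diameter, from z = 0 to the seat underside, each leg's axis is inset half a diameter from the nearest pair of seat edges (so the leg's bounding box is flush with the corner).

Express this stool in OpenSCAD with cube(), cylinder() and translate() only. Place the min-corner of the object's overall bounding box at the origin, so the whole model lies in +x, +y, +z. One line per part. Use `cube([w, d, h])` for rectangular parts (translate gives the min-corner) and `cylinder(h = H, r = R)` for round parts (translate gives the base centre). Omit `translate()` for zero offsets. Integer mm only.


translate([0, 0, 368]) cube([342, 304, 32]);
translate([14, 14, 0]) cylinder(h = 368, r = 14);
translate([328, 14, 0]) cylinder(h = 368, r = 14);
translate([14, 290, 0]) cylinder(h = 368, r = 14);
translate([328, 290, 0]) cylinder(h = 368, r = 14);


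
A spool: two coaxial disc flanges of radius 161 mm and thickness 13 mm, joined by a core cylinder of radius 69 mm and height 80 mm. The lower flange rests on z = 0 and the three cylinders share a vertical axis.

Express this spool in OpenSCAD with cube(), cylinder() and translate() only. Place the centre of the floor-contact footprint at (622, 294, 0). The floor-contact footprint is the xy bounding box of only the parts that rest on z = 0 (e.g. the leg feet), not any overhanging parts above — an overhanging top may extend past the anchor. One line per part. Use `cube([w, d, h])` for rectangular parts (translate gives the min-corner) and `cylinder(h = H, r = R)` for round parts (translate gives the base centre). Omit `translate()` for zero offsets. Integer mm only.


translate([622, 294, 0]) cylinder(h = 13, r = 161);
translate([622, 294, 13]) cylinder(h = 80, r = 69);
translate([622, 294, 93]) cylinder(h = 13, r = 161);


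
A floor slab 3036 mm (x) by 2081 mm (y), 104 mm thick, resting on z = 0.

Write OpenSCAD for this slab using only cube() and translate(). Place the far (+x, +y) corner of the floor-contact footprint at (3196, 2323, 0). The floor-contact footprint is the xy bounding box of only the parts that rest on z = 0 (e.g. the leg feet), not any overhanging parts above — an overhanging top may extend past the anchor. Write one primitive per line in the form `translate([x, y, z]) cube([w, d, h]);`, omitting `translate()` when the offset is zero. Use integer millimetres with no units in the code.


translate([160, 242, 0]) cube([3036, 2081, 104]);


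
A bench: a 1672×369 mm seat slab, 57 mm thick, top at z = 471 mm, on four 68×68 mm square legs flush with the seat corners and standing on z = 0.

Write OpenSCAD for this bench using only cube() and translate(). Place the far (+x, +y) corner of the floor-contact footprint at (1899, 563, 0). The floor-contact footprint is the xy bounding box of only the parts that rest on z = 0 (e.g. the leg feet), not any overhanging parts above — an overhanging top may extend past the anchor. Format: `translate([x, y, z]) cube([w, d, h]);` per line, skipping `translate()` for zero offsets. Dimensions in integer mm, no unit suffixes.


translate([227, 194, 414]) cube([1672, 369, 57]);
translate([227, 194, 0]) cube([68, 68, 414]);
translate([227, 495, 0]) cube([68, 68, 414]);
translate([1831, 194, 0]) cube([68, 68, 414]);
translate([1831, 495, 0]) cube([68, 68, 414]);


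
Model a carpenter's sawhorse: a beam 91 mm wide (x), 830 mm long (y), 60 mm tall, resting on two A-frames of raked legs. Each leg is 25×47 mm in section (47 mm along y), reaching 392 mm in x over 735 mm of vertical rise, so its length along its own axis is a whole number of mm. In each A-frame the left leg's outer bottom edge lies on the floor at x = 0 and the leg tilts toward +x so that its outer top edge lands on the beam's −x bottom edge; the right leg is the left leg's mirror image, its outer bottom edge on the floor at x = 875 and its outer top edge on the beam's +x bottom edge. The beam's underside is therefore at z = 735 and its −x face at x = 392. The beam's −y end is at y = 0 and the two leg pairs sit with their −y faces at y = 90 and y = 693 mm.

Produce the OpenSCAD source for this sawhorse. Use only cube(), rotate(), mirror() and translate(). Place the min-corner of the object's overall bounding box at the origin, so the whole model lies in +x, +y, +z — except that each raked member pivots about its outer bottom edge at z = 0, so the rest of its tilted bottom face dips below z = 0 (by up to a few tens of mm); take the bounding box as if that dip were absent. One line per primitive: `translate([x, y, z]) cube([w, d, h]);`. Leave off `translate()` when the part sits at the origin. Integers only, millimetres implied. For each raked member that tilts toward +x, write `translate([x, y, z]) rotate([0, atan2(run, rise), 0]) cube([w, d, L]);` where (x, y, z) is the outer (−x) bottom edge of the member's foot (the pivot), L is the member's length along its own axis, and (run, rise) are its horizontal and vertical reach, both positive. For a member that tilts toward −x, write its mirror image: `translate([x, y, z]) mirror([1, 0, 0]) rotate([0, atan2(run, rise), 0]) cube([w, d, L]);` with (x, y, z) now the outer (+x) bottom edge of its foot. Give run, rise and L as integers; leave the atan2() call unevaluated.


translate([392, 0, 735]) cube([91, 830, 60]);
translate([0, 90, 0]) rotate([0, atan2(392, 735), 0]) cube([25, 47, 833]);
translate([875, 90, 0]) mirror([1, 0, 0]) rotate([0, atan2(392, 735), 0]) cube([25, 47, 833]);
translate([0, 693, 0]) rotate([0, atan2(392, 735), 0]) cube([25, 47, 833]);
translate([875, 693, 0]) mirror([1, 0, 0]) rotate([0, atan2(392, 735), 0]) cube([25, 47, 833]);


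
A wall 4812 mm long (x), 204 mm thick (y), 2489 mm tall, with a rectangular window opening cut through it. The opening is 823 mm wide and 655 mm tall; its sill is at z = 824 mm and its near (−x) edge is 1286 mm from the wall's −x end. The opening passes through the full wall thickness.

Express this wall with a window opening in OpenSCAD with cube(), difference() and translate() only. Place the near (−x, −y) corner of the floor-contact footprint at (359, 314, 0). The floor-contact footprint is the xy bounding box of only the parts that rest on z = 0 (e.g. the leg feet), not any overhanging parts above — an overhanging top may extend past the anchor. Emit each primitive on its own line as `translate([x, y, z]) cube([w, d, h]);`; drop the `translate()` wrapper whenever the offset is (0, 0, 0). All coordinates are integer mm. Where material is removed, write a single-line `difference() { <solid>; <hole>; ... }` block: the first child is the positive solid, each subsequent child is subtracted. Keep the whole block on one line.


difference() { translate([359, 314, 0]) cube([4812, 204, 2489]); translate([1645, 314, 824]) cube([823, 204, 655]); }


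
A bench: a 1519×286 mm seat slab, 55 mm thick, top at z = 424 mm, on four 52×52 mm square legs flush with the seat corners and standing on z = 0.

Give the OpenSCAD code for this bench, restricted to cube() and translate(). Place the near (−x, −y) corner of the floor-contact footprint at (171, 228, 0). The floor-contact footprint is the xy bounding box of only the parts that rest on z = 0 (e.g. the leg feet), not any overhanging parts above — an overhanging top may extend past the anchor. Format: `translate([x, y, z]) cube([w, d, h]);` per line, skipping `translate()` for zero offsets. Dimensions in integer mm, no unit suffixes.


translate([171, 228, 369]) cube([1519, 286, 55]);
translate([171, 228, 0]) cube([52, 52, 369]);
translate([171, 462, 0]) cube([52, 52, 369]);
translate([1638, 228, 0]) cube([52, 52, 369]);
translate([1638, 462, 0]) cube([52, 52, 369]);


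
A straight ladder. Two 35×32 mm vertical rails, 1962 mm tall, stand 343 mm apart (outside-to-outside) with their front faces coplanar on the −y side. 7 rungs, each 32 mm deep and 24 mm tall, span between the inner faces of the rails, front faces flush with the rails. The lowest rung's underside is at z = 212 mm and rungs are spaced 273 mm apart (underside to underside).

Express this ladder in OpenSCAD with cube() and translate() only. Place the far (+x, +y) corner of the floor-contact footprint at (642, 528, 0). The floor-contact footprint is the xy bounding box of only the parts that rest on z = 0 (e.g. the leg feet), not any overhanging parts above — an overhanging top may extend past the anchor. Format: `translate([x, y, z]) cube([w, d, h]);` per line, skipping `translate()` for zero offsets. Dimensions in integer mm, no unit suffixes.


// rung span = 343 - 2*35 = 273
// rung[k] z = 212 + k*273
translate([299, 496, 0]) cube([35, 32, 1962]);
translate([607, 496, 0]) cube([35, 32, 1962]);
translate([334, 496, 212]) cube([273, 32, 24]);
translate([334, 496, 485]) cube([273, 32, 24]);
translate([334, 496, 758]) cube([273, 32, 24]);
translate([334, 496, 1031]) cube([273, 32, 24]);
translate([334, 496, 1304]) cube([273, 32, 24]);
translate([334, 496, 1577]) cube([273, 32, 24]);
translate([334, 496, 1850]) cube([273, 32, 24]);


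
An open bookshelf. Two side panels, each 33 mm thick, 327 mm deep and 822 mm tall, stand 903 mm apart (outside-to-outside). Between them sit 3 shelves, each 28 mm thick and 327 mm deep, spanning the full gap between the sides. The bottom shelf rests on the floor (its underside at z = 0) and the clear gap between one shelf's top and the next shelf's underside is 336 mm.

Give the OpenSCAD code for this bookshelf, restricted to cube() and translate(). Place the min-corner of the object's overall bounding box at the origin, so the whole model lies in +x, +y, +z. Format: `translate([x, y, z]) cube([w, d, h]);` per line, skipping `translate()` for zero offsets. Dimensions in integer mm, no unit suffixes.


cube([33, 327, 822]);
translate([870, 0, 0]) cube([33, 327, 822]);
translate([33, 0, 0]) cube([837, 327, 28]);
translate([33, 0, 364]) cube([837, 327, 28]);
translate([33, 0, 728]) cube([837, 327, 28]);


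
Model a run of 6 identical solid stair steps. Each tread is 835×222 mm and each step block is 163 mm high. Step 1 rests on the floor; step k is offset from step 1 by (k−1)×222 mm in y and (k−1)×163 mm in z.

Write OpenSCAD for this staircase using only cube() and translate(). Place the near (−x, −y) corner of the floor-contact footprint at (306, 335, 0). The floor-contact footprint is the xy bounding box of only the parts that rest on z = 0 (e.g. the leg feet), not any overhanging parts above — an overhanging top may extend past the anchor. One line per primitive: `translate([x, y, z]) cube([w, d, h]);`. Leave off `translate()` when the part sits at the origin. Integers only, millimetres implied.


translate([306, 335, 0]) cube([835, 222, 163]);
translate([306, 557, 163]) cube([835, 222, 163]);
translate([306, 779, 326]) cube([835, 222, 163]);
translate([306, 1001, 489]) cube([835, 222, 163]);
translate([306, 1223, 652]) cube([835, 222, 163]);
translate([306, 1445, 815]) cube([835, 222, 163]);


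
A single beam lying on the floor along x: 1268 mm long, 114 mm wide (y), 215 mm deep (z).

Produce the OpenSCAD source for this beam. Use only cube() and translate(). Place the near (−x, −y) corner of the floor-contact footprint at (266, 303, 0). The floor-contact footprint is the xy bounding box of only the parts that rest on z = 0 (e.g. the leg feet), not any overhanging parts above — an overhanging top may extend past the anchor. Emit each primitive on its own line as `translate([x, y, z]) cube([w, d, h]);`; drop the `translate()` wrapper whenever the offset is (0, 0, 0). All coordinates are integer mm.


translate([266, 303, 0]) cube([1268, 114, 215]);


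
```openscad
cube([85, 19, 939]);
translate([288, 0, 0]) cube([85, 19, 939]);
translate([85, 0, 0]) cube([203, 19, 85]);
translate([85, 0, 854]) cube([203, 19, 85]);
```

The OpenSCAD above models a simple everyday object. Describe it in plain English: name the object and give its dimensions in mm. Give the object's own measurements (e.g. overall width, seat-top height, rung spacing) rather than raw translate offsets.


A rectangular picture frame lying in the x–z plane (depth along y). The opening is 203 mm wide (x) by 769 mm tall (z), surrounded by a border 85 mm wide on all four sides. The frame is 19 mm deep and is made of two full-height vertical stiles with two horizontal rails fitted between them.


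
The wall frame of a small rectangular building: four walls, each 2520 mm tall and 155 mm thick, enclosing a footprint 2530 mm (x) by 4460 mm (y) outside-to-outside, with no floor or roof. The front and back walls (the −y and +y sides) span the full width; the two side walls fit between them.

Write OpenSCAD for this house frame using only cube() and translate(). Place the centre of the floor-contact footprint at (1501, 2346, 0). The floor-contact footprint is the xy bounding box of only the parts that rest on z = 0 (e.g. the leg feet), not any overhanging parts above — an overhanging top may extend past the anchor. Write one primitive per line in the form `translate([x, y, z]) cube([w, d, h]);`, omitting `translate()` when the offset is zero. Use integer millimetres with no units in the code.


translate([236, 116, 0]) cube([2530, 155, 2520]);
translate([236, 4421, 0]) cube([2530, 155, 2520]);
translate([236, 271, 0]) cube([155, 4150, 2520]);
translate([2611, 271, 0]) cube([155, 4150, 2520]);


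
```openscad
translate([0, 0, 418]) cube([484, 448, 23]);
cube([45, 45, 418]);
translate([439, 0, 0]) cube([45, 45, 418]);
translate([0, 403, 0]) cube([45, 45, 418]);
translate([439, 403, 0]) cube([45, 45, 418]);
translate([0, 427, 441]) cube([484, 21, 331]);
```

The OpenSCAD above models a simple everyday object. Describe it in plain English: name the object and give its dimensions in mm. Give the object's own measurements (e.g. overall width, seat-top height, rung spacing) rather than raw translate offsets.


A chair. The seat is a 484×448×23 mm slab with its top at z = 441 mm, on four 45×45 mm corner legs (flush with the seat edges, standing on z = 0). A flat backrest 21 mm thick, 331 mm tall, spans the full seat width and rises from the seat top along its +y edge, rear face flush with the rear of the seat.


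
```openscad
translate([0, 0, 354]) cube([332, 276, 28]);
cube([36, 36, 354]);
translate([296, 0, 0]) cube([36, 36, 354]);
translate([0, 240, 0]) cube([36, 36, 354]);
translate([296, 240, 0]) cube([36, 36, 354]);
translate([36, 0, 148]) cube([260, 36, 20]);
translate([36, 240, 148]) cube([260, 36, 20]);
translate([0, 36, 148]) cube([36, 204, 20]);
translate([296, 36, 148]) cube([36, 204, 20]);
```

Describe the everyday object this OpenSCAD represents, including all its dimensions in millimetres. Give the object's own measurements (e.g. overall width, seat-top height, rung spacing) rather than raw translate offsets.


A four-legged stool. The seat is a 332×276×28 mm slab whose top surface is at z = 382 mm; four square legs, each 36×36 mm in cross-section, run from the floor (z = 0) to the underside of the seat, each flush with a corner of the seat. Four stretchers, 36 mm wide and 20 mm tall, connect adjacent legs with their undersides at z = 148 mm, each running between the inner faces of the legs it joins and aligned with the legs' outer faces on the other axis.


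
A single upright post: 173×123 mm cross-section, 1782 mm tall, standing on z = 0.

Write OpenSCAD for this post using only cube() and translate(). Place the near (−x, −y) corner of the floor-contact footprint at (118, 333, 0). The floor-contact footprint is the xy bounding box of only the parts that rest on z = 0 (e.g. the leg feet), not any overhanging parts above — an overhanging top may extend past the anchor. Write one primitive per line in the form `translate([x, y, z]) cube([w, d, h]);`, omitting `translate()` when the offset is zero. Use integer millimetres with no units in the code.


translate([118, 333, 0]) cube([173, 123, 1782]);


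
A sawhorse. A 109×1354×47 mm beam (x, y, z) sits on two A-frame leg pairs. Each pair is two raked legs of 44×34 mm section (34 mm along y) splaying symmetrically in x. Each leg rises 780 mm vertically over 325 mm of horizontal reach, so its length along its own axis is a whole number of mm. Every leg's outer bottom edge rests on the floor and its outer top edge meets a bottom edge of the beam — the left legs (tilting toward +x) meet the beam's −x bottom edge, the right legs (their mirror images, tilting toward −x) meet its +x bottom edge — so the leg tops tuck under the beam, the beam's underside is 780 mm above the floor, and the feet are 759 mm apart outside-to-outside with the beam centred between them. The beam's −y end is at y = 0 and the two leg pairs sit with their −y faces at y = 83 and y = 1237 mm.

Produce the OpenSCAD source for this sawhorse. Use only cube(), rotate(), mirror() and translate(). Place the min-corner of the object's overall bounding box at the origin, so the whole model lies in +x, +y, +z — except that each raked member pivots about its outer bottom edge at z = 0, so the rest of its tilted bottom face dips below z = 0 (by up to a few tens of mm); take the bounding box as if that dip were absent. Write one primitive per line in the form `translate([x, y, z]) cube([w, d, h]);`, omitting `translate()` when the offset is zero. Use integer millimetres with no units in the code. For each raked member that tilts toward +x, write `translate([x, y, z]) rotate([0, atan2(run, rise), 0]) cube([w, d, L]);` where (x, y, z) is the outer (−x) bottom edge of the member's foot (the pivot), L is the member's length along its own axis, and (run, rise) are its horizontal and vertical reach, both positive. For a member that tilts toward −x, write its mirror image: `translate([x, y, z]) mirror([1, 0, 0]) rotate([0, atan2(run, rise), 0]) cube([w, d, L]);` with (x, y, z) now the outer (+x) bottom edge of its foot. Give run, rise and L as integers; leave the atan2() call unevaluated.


translate([325, 0, 780]) cube([109, 1354, 47]);
translate([0, 83, 0]) rotate([0, atan2(325, 780), 0]) cube([44, 34, 845]);
translate([759, 83, 0]) mirror([1, 0, 0]) rotate([0, atan2(325, 780), 0]) cube([44, 34, 845]);
translate([0, 1237, 0]) rotate([0, atan2(325, 780), 0]) cube([44, 34, 845]);
translate([759, 1237, 0]) mirror([1, 0, 0]) rotate([0, atan2(325, 780), 0]) cube([44, 34, 845]);


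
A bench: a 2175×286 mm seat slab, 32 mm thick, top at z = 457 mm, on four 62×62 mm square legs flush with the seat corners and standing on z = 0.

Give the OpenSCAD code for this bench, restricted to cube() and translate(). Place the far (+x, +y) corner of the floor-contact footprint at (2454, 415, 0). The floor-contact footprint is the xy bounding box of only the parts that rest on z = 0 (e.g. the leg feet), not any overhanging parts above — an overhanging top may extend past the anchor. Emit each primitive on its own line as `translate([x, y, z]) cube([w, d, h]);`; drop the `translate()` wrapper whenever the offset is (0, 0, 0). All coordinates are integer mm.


// leg_h = 457 − 32 = 425
translate([279, 129, 425]) cube([2175, 286, 32]);
translate([279, 129, 0]) cube([62, 62, 425]);
translate([279, 353, 0]) cube([62, 62, 425]);
translate([2392, 129, 0]) cube([62, 62, 425]);
translate([2392, 353, 0]) cube([62, 62, 425]);


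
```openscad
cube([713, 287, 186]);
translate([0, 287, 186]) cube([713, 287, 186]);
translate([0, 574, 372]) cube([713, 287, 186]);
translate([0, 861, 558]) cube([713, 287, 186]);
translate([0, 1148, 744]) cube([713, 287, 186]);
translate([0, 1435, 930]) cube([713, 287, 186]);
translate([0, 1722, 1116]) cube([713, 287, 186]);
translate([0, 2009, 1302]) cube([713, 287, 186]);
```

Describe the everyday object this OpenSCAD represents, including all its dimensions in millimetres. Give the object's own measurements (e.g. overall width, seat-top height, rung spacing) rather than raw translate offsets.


A straight staircase of 8 solid steps. Each step is 713 mm wide (x), 287 mm deep (y, the going) and 186 mm tall (the rise). The first step rests on the floor; each subsequent step sits one going further in +y and one rise higher in +z, directly behind and above the previous step with no overlap.


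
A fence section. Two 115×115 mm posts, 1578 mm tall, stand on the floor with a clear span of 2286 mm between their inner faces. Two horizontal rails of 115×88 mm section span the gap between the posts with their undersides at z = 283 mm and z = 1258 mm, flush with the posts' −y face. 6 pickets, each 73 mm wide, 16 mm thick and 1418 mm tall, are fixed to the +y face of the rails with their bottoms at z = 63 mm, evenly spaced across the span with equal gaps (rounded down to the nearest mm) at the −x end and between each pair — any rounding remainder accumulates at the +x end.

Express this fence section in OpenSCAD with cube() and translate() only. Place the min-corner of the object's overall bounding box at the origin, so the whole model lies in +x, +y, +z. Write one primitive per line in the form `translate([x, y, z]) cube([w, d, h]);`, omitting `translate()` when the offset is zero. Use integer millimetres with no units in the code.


cube([115, 115, 1578]);
translate([2401, 0, 0]) cube([115, 115, 1578]);
translate([115, 0, 283]) cube([2286, 115, 88]);
translate([115, 0, 1258]) cube([2286, 115, 88]);
translate([379, 115, 63]) cube([73, 16, 1418]);
translate([716, 115, 63]) cube([73, 16, 1418]);
translate([1053, 115, 63]) cube([73, 16, 1418]);
translate([1390, 115, 63]) cube([73, 16, 1418]);
translate([1727, 115, 63]) cube([73, 16, 1418]);
translate([2064, 115, 63]) cube([73, 16, 1418]);


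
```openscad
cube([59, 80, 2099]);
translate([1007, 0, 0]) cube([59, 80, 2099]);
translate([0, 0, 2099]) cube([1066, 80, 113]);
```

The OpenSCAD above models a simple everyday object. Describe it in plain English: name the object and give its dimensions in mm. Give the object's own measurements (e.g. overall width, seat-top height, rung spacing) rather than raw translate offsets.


A door frame. The clear opening is 948 mm wide and 2099 mm high. Two 59 mm wide jambs, 80 mm deep, stand either side of the opening from the floor to the top of the opening. A 113 mm thick head sits across the top of both jambs, spanning the full outside width of the frame.


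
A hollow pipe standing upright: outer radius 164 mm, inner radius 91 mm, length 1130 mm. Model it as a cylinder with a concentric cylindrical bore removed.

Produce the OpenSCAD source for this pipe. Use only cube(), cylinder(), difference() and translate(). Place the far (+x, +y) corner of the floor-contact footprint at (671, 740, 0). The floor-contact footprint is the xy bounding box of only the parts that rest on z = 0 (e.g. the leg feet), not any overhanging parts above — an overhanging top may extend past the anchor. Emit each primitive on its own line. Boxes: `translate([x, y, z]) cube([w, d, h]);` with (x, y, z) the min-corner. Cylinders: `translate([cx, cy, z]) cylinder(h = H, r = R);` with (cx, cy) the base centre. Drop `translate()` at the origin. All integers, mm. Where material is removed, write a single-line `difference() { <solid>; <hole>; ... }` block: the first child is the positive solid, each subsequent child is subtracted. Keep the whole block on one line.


difference() { translate([507, 576, 0]) cylinder(h = 1130, r = 164); translate([507, 576, 0]) cylinder(h = 1130, r = 91); }


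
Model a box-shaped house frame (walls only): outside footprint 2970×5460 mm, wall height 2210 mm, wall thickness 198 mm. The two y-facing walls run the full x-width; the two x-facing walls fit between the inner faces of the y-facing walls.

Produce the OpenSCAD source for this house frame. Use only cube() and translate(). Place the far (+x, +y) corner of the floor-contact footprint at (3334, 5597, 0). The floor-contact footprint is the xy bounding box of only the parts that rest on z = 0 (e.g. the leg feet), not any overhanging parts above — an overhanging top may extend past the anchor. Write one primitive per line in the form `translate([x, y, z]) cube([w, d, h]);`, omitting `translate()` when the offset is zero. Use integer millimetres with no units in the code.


translate([364, 137, 0]) cube([2970, 198, 2210]);
translate([364, 5399, 0]) cube([2970, 198, 2210]);
translate([364, 335, 0]) cube([198, 5064, 2210]);
translate([3136, 335, 0]) cube([198, 5064, 2210]);


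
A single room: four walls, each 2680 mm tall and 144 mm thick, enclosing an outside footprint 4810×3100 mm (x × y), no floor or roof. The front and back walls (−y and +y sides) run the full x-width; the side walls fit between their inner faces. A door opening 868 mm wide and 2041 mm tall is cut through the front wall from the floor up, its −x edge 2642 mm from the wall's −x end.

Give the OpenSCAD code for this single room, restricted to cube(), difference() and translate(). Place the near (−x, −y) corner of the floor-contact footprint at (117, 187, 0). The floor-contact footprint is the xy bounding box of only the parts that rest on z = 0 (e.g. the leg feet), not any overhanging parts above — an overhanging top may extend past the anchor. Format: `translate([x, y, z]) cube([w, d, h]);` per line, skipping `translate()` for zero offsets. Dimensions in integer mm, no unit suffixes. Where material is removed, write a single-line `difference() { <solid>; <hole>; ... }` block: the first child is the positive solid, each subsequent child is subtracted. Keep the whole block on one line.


difference() { translate([117, 187, 0]) cube([4810, 144, 2680]); translate([2759, 187, 0]) cube([868, 144, 2041]); }
translate([117, 3143, 0]) cube([4810, 144, 2680]);
translate([117, 331, 0]) cube([144, 2812, 2680]);
translate([4783, 331, 0]) cube([144, 2812, 2680]);


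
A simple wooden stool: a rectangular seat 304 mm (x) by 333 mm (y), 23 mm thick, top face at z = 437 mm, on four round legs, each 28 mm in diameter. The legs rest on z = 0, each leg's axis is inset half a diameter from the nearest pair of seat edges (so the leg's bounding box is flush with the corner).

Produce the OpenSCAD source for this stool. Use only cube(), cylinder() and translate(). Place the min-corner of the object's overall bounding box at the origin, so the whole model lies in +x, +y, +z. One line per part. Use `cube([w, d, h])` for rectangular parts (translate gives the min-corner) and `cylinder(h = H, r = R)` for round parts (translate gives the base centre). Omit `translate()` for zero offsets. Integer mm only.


translate([0, 0, 414]) cube([304, 333, 23]);
translate([14, 14, 0]) cylinder(h = 414, r = 14);
translate([290, 14, 0]) cylinder(h = 414, r = 14);
translate([14, 319, 0]) cylinder(h = 414, r = 14);
translate([290, 319, 0]) cylinder(h = 414, r = 14);


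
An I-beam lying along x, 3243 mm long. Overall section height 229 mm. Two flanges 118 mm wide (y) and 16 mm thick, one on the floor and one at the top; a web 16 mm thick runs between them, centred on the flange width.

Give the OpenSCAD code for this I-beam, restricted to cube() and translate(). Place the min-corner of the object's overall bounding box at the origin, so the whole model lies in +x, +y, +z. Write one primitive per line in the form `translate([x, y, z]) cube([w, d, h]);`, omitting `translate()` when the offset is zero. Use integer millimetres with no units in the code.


cube([3243, 118, 16]);
translate([0, 51, 16]) cube([3243, 16, 197]);
translate([0, 0, 213]) cube([3243, 118, 16]);


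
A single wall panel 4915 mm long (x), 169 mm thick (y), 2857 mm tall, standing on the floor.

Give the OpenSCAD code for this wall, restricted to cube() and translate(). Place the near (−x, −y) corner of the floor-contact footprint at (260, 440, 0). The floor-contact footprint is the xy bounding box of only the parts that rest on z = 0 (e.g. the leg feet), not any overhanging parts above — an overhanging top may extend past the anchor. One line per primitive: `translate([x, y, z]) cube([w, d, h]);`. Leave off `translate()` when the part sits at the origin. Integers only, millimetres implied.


translate([260, 440, 0]) cube([4915, 169, 2857]);


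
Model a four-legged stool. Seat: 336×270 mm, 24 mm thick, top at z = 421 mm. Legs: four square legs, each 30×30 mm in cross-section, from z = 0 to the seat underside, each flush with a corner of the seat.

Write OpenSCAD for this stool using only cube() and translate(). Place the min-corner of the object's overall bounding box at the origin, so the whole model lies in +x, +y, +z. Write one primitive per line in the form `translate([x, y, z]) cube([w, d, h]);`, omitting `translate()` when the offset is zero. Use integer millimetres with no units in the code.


translate([0, 0, 397]) cube([336, 270, 24]);
cube([30, 30, 397]);
translate([306, 0, 0]) cube([30, 30, 397]);
translate([0, 240, 0]) cube([30, 30, 397]);
translate([306, 240, 0]) cube([30, 30, 397]);


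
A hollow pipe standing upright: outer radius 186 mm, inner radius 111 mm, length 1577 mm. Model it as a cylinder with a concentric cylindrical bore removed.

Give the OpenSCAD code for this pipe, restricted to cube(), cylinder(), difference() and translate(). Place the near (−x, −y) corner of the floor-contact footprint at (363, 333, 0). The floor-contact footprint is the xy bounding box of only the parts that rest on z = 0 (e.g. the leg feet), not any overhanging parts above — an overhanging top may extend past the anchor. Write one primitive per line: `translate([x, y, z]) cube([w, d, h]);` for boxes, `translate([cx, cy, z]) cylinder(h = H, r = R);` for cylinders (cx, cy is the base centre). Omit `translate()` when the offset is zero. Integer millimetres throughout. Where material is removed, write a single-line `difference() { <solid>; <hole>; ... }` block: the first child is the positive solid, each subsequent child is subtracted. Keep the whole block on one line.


difference() { translate([549, 519, 0]) cylinder(h = 1577, r = 186); translate([549, 519, 0]) cylinder(h = 1577, r = 111); }


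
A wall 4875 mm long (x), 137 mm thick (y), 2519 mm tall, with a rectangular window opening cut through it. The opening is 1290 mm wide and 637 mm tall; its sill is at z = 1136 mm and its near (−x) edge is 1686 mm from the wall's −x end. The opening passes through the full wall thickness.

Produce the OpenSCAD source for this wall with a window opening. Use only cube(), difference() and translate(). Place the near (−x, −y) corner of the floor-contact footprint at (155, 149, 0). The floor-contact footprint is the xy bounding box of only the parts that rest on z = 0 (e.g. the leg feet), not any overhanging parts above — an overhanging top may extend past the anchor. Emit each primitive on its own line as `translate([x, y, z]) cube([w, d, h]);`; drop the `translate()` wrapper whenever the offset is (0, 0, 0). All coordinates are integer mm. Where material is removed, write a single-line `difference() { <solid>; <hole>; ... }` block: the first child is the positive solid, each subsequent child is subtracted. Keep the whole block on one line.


difference() { translate([155, 149, 0]) cube([4875, 137, 2519]); translate([1841, 149, 1136]) cube([1290, 137, 637]); }


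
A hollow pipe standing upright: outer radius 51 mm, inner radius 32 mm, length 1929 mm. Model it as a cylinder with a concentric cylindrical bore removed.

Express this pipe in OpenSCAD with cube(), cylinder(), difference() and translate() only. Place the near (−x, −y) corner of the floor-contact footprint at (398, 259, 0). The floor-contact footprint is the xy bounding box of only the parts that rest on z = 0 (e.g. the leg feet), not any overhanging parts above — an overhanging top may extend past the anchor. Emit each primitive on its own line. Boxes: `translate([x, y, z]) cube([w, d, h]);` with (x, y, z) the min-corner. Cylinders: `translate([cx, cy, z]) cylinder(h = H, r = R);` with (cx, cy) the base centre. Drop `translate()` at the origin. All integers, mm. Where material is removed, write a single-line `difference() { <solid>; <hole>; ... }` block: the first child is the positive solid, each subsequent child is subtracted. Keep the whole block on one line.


difference() { translate([449, 310, 0]) cylinder(h = 1929, r = 51); translate([449, 310, 0]) cylinder(h = 1929, r = 32); }


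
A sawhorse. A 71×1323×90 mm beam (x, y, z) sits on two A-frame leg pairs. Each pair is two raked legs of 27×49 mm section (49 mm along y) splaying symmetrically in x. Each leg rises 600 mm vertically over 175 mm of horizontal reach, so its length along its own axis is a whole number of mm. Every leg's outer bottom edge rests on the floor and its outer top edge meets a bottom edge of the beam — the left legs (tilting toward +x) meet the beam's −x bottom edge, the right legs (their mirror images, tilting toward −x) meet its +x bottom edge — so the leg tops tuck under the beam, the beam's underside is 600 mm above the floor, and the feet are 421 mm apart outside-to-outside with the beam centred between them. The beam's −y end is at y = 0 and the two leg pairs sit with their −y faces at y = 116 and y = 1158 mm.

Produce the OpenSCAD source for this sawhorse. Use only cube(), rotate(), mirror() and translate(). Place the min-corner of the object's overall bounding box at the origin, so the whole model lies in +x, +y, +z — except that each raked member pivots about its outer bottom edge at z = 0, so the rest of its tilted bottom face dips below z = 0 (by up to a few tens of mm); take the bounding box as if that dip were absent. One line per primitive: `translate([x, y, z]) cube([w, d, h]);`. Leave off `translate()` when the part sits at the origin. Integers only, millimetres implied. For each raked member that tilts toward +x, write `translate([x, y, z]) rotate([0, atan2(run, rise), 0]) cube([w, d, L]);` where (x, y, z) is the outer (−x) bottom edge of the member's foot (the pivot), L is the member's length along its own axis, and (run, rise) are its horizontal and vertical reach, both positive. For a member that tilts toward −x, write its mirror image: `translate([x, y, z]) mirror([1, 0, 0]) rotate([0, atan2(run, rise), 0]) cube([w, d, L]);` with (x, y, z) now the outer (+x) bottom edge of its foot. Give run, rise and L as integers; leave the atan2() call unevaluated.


translate([175, 0, 600]) cube([71, 1323, 90]);
translate([0, 116, 0]) rotate([0, atan2(175, 600), 0]) cube([27, 49, 625]);
translate([421, 116, 0]) mirror([1, 0, 0]) rotate([0, atan2(175, 600), 0]) cube([27, 49, 625]);
translate([0, 1158, 0]) rotate([0, atan2(175, 600), 0]) cube([27, 49, 625]);
translate([421, 1158, 0]) mirror([1, 0, 0]) rotate([0, atan2(175, 600), 0]) cube([27, 49, 625]);


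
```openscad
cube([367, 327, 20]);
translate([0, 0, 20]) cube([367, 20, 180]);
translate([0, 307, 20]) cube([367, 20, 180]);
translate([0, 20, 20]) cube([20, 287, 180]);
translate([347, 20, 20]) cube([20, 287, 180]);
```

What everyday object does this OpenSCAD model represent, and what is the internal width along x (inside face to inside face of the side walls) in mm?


An open box. The internal width is 327 mm.

A 367×327 base slab with four walls standing on it — an open box. The base is 367 mm wide and the walls are 20 mm thick, so the internal width is 367 − 2 × 20 = 327 mm.


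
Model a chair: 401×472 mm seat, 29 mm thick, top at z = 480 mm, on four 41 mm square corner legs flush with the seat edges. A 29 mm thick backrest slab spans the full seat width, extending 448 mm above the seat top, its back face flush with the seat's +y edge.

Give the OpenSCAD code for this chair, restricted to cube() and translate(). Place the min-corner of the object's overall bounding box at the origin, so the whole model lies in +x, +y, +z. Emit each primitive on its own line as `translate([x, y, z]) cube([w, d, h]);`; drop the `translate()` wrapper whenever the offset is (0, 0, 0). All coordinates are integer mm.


// leg_h = 480 - 29 = 451
translate([0, 0, 451]) cube([401, 472, 29]);
cube([41, 41, 451]);
translate([360, 0, 0]) cube([41, 41, 451]);
translate([0, 431, 0]) cube([41, 41, 451]);
translate([360, 431, 0]) cube([41, 41, 451]);
translate([0, 443, 480]) cube([401, 29, 448]);


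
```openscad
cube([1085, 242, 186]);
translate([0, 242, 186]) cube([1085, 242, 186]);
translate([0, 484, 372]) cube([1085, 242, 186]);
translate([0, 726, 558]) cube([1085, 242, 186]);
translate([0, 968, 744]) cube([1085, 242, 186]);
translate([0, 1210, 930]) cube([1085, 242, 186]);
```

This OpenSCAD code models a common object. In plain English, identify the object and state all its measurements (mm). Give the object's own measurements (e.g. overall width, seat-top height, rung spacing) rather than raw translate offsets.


A straight staircase of 6 solid steps. Each step is 1085 mm wide (x), 242 mm deep (y, the going) and 186 mm tall (the rise). The first step rests on the floor; each subsequent step sits one going further in +y and one rise higher in +z, directly behind and above the previous step with no overlap.


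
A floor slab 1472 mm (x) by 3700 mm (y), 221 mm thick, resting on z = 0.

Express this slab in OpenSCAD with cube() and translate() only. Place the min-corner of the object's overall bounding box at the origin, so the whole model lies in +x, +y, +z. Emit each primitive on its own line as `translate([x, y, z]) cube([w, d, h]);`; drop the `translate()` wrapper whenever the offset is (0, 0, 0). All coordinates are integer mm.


cube([1472, 3700, 221]);
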